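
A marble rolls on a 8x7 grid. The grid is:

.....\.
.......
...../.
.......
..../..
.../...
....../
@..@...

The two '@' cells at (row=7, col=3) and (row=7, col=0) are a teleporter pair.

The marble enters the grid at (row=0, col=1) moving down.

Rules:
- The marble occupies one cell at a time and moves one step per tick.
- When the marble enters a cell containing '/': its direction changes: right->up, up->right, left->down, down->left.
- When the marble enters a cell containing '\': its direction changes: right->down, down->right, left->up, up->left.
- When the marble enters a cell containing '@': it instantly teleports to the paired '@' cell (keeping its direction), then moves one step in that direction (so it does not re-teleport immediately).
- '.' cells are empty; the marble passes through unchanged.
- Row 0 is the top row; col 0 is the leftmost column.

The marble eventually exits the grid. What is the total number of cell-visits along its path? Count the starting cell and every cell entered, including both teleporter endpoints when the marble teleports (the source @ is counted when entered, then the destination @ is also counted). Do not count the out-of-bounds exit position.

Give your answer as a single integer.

Step 1: enter (0,1), '.' pass, move down to (1,1)
Step 2: enter (1,1), '.' pass, move down to (2,1)
Step 3: enter (2,1), '.' pass, move down to (3,1)
Step 4: enter (3,1), '.' pass, move down to (4,1)
Step 5: enter (4,1), '.' pass, move down to (5,1)
Step 6: enter (5,1), '.' pass, move down to (6,1)
Step 7: enter (6,1), '.' pass, move down to (7,1)
Step 8: enter (7,1), '.' pass, move down to (8,1)
Step 9: at (8,1) — EXIT via bottom edge, pos 1
Path length (cell visits): 8

Answer: 8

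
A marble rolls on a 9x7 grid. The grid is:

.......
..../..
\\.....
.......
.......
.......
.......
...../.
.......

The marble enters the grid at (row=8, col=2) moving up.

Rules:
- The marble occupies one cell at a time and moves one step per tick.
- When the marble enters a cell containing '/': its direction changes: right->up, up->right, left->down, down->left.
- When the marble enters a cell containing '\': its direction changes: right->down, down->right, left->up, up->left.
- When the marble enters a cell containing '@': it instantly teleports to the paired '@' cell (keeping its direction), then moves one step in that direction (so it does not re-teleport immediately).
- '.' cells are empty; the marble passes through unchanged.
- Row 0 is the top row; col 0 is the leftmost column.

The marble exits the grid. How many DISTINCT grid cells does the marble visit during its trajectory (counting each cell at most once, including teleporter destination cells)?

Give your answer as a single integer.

Step 1: enter (8,2), '.' pass, move up to (7,2)
Step 2: enter (7,2), '.' pass, move up to (6,2)
Step 3: enter (6,2), '.' pass, move up to (5,2)
Step 4: enter (5,2), '.' pass, move up to (4,2)
Step 5: enter (4,2), '.' pass, move up to (3,2)
Step 6: enter (3,2), '.' pass, move up to (2,2)
Step 7: enter (2,2), '.' pass, move up to (1,2)
Step 8: enter (1,2), '.' pass, move up to (0,2)
Step 9: enter (0,2), '.' pass, move up to (-1,2)
Step 10: at (-1,2) — EXIT via top edge, pos 2
Distinct cells visited: 9 (path length 9)

Answer: 9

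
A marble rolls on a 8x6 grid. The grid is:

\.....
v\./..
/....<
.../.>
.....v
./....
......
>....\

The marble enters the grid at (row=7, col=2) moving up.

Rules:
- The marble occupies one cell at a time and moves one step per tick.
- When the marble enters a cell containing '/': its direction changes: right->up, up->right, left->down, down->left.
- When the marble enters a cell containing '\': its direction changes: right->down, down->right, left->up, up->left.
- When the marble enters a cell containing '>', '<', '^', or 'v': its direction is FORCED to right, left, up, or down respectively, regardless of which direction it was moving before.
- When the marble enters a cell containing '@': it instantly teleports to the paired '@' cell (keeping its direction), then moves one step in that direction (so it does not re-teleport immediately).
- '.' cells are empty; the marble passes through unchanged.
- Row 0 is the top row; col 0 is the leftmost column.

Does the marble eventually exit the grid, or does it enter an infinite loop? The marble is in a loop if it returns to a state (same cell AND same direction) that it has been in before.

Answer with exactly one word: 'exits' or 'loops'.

Step 1: enter (7,2), '.' pass, move up to (6,2)
Step 2: enter (6,2), '.' pass, move up to (5,2)
Step 3: enter (5,2), '.' pass, move up to (4,2)
Step 4: enter (4,2), '.' pass, move up to (3,2)
Step 5: enter (3,2), '.' pass, move up to (2,2)
Step 6: enter (2,2), '.' pass, move up to (1,2)
Step 7: enter (1,2), '.' pass, move up to (0,2)
Step 8: enter (0,2), '.' pass, move up to (-1,2)
Step 9: at (-1,2) — EXIT via top edge, pos 2

Answer: exits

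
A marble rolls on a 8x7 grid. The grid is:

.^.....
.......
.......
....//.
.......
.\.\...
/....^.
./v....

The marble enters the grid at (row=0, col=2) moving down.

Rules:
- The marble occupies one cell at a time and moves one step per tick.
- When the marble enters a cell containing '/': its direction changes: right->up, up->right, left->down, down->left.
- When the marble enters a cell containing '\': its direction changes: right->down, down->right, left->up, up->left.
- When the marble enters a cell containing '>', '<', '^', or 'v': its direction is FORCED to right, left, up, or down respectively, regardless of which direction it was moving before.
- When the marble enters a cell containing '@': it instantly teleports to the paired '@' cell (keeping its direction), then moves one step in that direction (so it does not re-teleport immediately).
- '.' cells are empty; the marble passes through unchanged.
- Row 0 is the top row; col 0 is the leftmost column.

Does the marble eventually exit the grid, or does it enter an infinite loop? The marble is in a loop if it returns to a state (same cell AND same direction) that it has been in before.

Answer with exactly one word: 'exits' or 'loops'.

Answer: exits

Derivation:
Step 1: enter (0,2), '.' pass, move down to (1,2)
Step 2: enter (1,2), '.' pass, move down to (2,2)
Step 3: enter (2,2), '.' pass, move down to (3,2)
Step 4: enter (3,2), '.' pass, move down to (4,2)
Step 5: enter (4,2), '.' pass, move down to (5,2)
Step 6: enter (5,2), '.' pass, move down to (6,2)
Step 7: enter (6,2), '.' pass, move down to (7,2)
Step 8: enter (7,2), 'v' forces down->down, move down to (8,2)
Step 9: at (8,2) — EXIT via bottom edge, pos 2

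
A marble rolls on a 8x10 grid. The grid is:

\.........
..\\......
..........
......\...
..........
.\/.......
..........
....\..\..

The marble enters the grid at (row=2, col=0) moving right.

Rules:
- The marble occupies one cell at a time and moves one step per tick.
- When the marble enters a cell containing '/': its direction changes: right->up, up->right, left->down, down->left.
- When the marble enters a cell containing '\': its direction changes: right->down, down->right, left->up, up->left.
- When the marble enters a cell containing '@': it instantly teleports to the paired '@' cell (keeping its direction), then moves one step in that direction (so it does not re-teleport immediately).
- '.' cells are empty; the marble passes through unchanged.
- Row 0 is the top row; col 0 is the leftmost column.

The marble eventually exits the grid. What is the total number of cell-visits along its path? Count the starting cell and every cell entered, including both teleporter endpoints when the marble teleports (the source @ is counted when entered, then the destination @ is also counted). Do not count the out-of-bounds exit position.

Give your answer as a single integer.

Answer: 10

Derivation:
Step 1: enter (2,0), '.' pass, move right to (2,1)
Step 2: enter (2,1), '.' pass, move right to (2,2)
Step 3: enter (2,2), '.' pass, move right to (2,3)
Step 4: enter (2,3), '.' pass, move right to (2,4)
Step 5: enter (2,4), '.' pass, move right to (2,5)
Step 6: enter (2,5), '.' pass, move right to (2,6)
Step 7: enter (2,6), '.' pass, move right to (2,7)
Step 8: enter (2,7), '.' pass, move right to (2,8)
Step 9: enter (2,8), '.' pass, move right to (2,9)
Step 10: enter (2,9), '.' pass, move right to (2,10)
Step 11: at (2,10) — EXIT via right edge, pos 2
Path length (cell visits): 10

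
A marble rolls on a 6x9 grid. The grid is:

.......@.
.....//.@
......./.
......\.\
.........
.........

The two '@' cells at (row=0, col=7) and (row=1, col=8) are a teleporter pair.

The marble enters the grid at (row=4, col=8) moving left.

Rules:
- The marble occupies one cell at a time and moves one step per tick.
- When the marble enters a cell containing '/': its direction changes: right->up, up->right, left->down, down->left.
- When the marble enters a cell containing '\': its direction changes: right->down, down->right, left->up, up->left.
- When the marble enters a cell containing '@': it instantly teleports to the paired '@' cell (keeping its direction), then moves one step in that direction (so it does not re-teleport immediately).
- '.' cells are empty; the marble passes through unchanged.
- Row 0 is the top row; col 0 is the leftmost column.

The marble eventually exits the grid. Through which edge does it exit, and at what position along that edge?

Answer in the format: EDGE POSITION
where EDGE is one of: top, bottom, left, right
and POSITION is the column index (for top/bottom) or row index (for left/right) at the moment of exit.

Answer: left 4

Derivation:
Step 1: enter (4,8), '.' pass, move left to (4,7)
Step 2: enter (4,7), '.' pass, move left to (4,6)
Step 3: enter (4,6), '.' pass, move left to (4,5)
Step 4: enter (4,5), '.' pass, move left to (4,4)
Step 5: enter (4,4), '.' pass, move left to (4,3)
Step 6: enter (4,3), '.' pass, move left to (4,2)
Step 7: enter (4,2), '.' pass, move left to (4,1)
Step 8: enter (4,1), '.' pass, move left to (4,0)
Step 9: enter (4,0), '.' pass, move left to (4,-1)
Step 10: at (4,-1) — EXIT via left edge, pos 4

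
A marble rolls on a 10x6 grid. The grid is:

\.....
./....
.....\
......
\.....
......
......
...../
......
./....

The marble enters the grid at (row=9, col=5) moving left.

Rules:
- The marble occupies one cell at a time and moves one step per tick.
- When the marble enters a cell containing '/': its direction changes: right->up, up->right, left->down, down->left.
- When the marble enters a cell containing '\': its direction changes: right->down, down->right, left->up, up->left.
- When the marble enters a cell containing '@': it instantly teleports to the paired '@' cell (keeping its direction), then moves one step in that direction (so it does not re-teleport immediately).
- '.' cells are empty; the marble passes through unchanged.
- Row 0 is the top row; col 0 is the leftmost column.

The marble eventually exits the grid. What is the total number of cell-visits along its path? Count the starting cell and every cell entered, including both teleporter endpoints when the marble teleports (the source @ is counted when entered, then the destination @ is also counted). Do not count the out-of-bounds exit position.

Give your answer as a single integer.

Answer: 5

Derivation:
Step 1: enter (9,5), '.' pass, move left to (9,4)
Step 2: enter (9,4), '.' pass, move left to (9,3)
Step 3: enter (9,3), '.' pass, move left to (9,2)
Step 4: enter (9,2), '.' pass, move left to (9,1)
Step 5: enter (9,1), '/' deflects left->down, move down to (10,1)
Step 6: at (10,1) — EXIT via bottom edge, pos 1
Path length (cell visits): 5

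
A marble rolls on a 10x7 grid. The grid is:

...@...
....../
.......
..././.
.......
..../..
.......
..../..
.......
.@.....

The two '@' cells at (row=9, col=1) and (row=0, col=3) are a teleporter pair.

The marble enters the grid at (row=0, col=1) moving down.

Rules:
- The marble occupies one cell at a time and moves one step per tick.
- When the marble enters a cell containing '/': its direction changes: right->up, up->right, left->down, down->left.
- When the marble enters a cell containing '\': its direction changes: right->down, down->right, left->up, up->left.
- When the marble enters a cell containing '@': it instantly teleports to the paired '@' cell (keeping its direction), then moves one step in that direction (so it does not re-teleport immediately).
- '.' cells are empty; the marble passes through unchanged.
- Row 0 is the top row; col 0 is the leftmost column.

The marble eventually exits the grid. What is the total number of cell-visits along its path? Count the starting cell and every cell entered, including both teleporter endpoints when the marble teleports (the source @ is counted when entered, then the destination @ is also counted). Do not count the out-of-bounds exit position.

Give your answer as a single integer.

Step 1: enter (0,1), '.' pass, move down to (1,1)
Step 2: enter (1,1), '.' pass, move down to (2,1)
Step 3: enter (2,1), '.' pass, move down to (3,1)
Step 4: enter (3,1), '.' pass, move down to (4,1)
Step 5: enter (4,1), '.' pass, move down to (5,1)
Step 6: enter (5,1), '.' pass, move down to (6,1)
Step 7: enter (6,1), '.' pass, move down to (7,1)
Step 8: enter (7,1), '.' pass, move down to (8,1)
Step 9: enter (8,1), '.' pass, move down to (9,1)
Step 10: enter (9,1), '@' teleport (9,1)->(0,3), also enter (0,3), move down to (1,3)
Step 11: enter (1,3), '.' pass, move down to (2,3)
Step 12: enter (2,3), '.' pass, move down to (3,3)
Step 13: enter (3,3), '/' deflects down->left, move left to (3,2)
Step 14: enter (3,2), '.' pass, move left to (3,1)
Step 15: enter (3,1), '.' pass, move left to (3,0)
Step 16: enter (3,0), '.' pass, move left to (3,-1)
Step 17: at (3,-1) — EXIT via left edge, pos 3
Path length (cell visits): 17

Answer: 17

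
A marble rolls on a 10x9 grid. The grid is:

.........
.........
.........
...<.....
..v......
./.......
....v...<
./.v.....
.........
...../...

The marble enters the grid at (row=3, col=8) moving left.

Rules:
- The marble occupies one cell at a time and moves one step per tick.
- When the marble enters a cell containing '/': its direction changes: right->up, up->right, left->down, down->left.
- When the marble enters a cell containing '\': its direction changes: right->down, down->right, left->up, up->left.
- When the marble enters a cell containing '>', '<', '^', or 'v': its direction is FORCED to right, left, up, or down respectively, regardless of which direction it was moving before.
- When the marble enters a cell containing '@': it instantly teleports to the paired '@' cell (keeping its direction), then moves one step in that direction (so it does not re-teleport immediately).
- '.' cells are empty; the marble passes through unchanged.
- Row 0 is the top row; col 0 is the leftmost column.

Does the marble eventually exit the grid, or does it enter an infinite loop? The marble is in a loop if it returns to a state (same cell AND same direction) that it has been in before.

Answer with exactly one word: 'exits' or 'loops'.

Answer: exits

Derivation:
Step 1: enter (3,8), '.' pass, move left to (3,7)
Step 2: enter (3,7), '.' pass, move left to (3,6)
Step 3: enter (3,6), '.' pass, move left to (3,5)
Step 4: enter (3,5), '.' pass, move left to (3,4)
Step 5: enter (3,4), '.' pass, move left to (3,3)
Step 6: enter (3,3), '<' forces left->left, move left to (3,2)
Step 7: enter (3,2), '.' pass, move left to (3,1)
Step 8: enter (3,1), '.' pass, move left to (3,0)
Step 9: enter (3,0), '.' pass, move left to (3,-1)
Step 10: at (3,-1) — EXIT via left edge, pos 3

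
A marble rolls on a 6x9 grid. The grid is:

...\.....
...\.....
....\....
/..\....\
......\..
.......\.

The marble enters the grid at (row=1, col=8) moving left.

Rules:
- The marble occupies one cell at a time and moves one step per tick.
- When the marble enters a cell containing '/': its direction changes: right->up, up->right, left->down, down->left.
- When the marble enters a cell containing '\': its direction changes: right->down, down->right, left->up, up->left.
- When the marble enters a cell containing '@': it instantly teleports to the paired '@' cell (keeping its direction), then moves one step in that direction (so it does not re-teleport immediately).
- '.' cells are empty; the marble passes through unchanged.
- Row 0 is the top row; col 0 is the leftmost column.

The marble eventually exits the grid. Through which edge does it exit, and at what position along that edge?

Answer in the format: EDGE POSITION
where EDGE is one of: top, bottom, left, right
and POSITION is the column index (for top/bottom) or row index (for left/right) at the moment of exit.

Answer: left 0

Derivation:
Step 1: enter (1,8), '.' pass, move left to (1,7)
Step 2: enter (1,7), '.' pass, move left to (1,6)
Step 3: enter (1,6), '.' pass, move left to (1,5)
Step 4: enter (1,5), '.' pass, move left to (1,4)
Step 5: enter (1,4), '.' pass, move left to (1,3)
Step 6: enter (1,3), '\' deflects left->up, move up to (0,3)
Step 7: enter (0,3), '\' deflects up->left, move left to (0,2)
Step 8: enter (0,2), '.' pass, move left to (0,1)
Step 9: enter (0,1), '.' pass, move left to (0,0)
Step 10: enter (0,0), '.' pass, move left to (0,-1)
Step 11: at (0,-1) — EXIT via left edge, pos 0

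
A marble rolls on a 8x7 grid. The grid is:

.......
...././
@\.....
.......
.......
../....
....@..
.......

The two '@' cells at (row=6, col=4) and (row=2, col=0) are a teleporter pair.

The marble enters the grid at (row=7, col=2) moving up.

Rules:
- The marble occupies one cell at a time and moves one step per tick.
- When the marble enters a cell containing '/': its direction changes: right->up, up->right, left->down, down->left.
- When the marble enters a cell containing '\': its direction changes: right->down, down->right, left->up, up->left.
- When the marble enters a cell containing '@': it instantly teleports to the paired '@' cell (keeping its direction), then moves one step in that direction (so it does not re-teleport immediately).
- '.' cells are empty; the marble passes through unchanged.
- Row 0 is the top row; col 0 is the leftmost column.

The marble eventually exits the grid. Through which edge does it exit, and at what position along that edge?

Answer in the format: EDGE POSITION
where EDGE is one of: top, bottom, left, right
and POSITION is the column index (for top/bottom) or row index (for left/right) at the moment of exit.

Answer: right 5

Derivation:
Step 1: enter (7,2), '.' pass, move up to (6,2)
Step 2: enter (6,2), '.' pass, move up to (5,2)
Step 3: enter (5,2), '/' deflects up->right, move right to (5,3)
Step 4: enter (5,3), '.' pass, move right to (5,4)
Step 5: enter (5,4), '.' pass, move right to (5,5)
Step 6: enter (5,5), '.' pass, move right to (5,6)
Step 7: enter (5,6), '.' pass, move right to (5,7)
Step 8: at (5,7) — EXIT via right edge, pos 5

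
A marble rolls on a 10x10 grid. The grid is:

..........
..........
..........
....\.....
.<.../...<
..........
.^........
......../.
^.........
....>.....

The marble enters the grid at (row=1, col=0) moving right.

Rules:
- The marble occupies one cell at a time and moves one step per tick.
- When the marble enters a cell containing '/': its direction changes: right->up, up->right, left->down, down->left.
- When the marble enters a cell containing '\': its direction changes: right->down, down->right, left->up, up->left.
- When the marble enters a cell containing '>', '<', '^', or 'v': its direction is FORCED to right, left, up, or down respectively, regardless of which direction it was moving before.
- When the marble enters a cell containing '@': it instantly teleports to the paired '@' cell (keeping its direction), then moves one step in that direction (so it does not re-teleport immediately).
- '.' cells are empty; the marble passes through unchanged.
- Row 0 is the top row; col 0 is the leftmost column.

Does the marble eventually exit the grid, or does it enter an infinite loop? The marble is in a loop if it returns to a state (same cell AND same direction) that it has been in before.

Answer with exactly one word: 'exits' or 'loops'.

Step 1: enter (1,0), '.' pass, move right to (1,1)
Step 2: enter (1,1), '.' pass, move right to (1,2)
Step 3: enter (1,2), '.' pass, move right to (1,3)
Step 4: enter (1,3), '.' pass, move right to (1,4)
Step 5: enter (1,4), '.' pass, move right to (1,5)
Step 6: enter (1,5), '.' pass, move right to (1,6)
Step 7: enter (1,6), '.' pass, move right to (1,7)
Step 8: enter (1,7), '.' pass, move right to (1,8)
Step 9: enter (1,8), '.' pass, move right to (1,9)
Step 10: enter (1,9), '.' pass, move right to (1,10)
Step 11: at (1,10) — EXIT via right edge, pos 1

Answer: exits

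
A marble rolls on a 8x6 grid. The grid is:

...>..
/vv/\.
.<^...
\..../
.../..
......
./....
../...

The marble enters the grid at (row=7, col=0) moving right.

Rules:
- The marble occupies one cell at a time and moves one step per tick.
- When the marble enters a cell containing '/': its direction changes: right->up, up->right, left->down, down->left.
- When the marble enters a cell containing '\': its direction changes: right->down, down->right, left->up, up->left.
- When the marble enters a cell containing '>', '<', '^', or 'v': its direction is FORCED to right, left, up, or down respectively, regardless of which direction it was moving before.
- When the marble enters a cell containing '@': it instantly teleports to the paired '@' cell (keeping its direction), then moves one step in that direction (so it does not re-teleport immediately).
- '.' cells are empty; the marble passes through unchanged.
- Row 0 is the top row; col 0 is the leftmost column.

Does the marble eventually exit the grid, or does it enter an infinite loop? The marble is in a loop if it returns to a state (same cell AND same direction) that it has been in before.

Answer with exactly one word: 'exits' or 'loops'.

Answer: loops

Derivation:
Step 1: enter (7,0), '.' pass, move right to (7,1)
Step 2: enter (7,1), '.' pass, move right to (7,2)
Step 3: enter (7,2), '/' deflects right->up, move up to (6,2)
Step 4: enter (6,2), '.' pass, move up to (5,2)
Step 5: enter (5,2), '.' pass, move up to (4,2)
Step 6: enter (4,2), '.' pass, move up to (3,2)
Step 7: enter (3,2), '.' pass, move up to (2,2)
Step 8: enter (2,2), '^' forces up->up, move up to (1,2)
Step 9: enter (1,2), 'v' forces up->down, move down to (2,2)
Step 10: enter (2,2), '^' forces down->up, move up to (1,2)
Step 11: at (1,2) dir=up — LOOP DETECTED (seen before)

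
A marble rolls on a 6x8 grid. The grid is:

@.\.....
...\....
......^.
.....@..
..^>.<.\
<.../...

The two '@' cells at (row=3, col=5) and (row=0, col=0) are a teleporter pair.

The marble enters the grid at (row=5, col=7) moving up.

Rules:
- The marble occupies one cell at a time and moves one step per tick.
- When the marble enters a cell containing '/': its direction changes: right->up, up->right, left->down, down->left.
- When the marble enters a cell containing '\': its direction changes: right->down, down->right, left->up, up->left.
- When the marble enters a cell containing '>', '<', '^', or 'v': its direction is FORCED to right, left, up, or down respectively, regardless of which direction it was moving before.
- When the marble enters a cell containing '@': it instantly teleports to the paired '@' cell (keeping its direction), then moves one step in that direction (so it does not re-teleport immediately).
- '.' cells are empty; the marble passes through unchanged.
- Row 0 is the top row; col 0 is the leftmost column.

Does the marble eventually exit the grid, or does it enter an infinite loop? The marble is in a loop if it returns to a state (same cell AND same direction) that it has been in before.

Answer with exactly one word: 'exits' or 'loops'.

Step 1: enter (5,7), '.' pass, move up to (4,7)
Step 2: enter (4,7), '\' deflects up->left, move left to (4,6)
Step 3: enter (4,6), '.' pass, move left to (4,5)
Step 4: enter (4,5), '<' forces left->left, move left to (4,4)
Step 5: enter (4,4), '.' pass, move left to (4,3)
Step 6: enter (4,3), '>' forces left->right, move right to (4,4)
Step 7: enter (4,4), '.' pass, move right to (4,5)
Step 8: enter (4,5), '<' forces right->left, move left to (4,4)
Step 9: at (4,4) dir=left — LOOP DETECTED (seen before)

Answer: loops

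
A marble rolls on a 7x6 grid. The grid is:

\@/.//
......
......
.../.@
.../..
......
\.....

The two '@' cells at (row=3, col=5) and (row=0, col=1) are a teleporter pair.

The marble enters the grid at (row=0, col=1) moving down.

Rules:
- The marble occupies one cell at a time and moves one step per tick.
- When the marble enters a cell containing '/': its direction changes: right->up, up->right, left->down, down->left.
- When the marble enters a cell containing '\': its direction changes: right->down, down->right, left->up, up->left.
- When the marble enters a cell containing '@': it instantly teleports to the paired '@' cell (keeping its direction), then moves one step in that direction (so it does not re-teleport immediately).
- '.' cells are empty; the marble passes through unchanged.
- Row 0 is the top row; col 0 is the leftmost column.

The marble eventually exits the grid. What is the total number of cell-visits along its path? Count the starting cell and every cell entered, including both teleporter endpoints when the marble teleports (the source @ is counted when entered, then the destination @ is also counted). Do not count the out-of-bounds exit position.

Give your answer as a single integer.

Answer: 5

Derivation:
Step 1: enter (0,1), '@' teleport (0,1)->(3,5), also enter (3,5), move down to (4,5)
Step 2: enter (4,5), '.' pass, move down to (5,5)
Step 3: enter (5,5), '.' pass, move down to (6,5)
Step 4: enter (6,5), '.' pass, move down to (7,5)
Step 5: at (7,5) — EXIT via bottom edge, pos 5
Path length (cell visits): 5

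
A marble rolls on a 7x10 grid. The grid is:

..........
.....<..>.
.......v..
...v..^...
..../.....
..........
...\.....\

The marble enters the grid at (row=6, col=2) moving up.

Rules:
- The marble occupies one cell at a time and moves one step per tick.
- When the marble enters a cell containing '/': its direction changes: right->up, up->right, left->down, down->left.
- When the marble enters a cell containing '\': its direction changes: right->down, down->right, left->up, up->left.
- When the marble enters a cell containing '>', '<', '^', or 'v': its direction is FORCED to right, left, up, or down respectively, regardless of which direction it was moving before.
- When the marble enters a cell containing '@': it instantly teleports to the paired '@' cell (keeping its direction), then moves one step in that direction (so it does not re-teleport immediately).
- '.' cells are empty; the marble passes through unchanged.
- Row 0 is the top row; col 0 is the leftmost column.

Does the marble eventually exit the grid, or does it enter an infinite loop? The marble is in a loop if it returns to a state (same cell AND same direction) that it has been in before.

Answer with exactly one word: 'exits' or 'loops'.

Step 1: enter (6,2), '.' pass, move up to (5,2)
Step 2: enter (5,2), '.' pass, move up to (4,2)
Step 3: enter (4,2), '.' pass, move up to (3,2)
Step 4: enter (3,2), '.' pass, move up to (2,2)
Step 5: enter (2,2), '.' pass, move up to (1,2)
Step 6: enter (1,2), '.' pass, move up to (0,2)
Step 7: enter (0,2), '.' pass, move up to (-1,2)
Step 8: at (-1,2) — EXIT via top edge, pos 2

Answer: exits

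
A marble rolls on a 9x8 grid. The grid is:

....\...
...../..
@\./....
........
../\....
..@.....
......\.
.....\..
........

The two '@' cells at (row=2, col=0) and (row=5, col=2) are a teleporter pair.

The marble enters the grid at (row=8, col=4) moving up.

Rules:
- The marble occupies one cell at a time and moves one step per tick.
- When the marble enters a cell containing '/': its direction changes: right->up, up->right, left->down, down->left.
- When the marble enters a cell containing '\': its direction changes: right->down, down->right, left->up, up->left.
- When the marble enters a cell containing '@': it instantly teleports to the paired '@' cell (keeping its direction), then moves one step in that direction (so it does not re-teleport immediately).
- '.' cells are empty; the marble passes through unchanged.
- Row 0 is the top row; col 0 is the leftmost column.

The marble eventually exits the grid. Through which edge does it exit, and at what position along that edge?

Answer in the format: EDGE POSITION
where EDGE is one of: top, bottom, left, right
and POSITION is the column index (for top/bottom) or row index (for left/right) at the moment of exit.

Answer: left 0

Derivation:
Step 1: enter (8,4), '.' pass, move up to (7,4)
Step 2: enter (7,4), '.' pass, move up to (6,4)
Step 3: enter (6,4), '.' pass, move up to (5,4)
Step 4: enter (5,4), '.' pass, move up to (4,4)
Step 5: enter (4,4), '.' pass, move up to (3,4)
Step 6: enter (3,4), '.' pass, move up to (2,4)
Step 7: enter (2,4), '.' pass, move up to (1,4)
Step 8: enter (1,4), '.' pass, move up to (0,4)
Step 9: enter (0,4), '\' deflects up->left, move left to (0,3)
Step 10: enter (0,3), '.' pass, move left to (0,2)
Step 11: enter (0,2), '.' pass, move left to (0,1)
Step 12: enter (0,1), '.' pass, move left to (0,0)
Step 13: enter (0,0), '.' pass, move left to (0,-1)
Step 14: at (0,-1) — EXIT via left edge, pos 0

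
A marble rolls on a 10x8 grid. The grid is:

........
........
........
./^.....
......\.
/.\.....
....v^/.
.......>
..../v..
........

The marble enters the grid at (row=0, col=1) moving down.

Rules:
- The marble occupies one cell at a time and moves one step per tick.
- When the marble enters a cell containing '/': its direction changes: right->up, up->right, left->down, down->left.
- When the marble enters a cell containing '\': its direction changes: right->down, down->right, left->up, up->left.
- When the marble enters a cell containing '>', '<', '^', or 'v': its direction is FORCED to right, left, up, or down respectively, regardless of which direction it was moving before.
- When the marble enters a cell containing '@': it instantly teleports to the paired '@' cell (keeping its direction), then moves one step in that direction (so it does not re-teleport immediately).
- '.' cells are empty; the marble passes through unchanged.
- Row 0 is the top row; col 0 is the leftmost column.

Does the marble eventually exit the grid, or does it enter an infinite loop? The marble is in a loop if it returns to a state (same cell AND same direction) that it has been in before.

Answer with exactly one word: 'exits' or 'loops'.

Step 1: enter (0,1), '.' pass, move down to (1,1)
Step 2: enter (1,1), '.' pass, move down to (2,1)
Step 3: enter (2,1), '.' pass, move down to (3,1)
Step 4: enter (3,1), '/' deflects down->left, move left to (3,0)
Step 5: enter (3,0), '.' pass, move left to (3,-1)
Step 6: at (3,-1) — EXIT via left edge, pos 3

Answer: exits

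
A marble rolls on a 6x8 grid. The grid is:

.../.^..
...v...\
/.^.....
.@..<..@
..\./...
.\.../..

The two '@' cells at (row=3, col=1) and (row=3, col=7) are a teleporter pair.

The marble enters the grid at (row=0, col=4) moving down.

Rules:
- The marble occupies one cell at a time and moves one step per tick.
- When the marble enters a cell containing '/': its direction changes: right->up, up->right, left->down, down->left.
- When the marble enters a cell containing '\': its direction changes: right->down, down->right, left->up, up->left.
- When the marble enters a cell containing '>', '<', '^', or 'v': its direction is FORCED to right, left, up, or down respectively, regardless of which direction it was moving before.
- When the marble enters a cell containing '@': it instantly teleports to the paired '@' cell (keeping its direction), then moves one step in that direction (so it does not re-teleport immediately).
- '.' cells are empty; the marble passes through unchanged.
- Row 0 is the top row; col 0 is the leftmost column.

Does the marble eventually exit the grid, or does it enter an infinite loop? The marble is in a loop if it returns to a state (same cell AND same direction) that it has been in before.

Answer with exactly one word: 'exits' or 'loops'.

Step 1: enter (0,4), '.' pass, move down to (1,4)
Step 2: enter (1,4), '.' pass, move down to (2,4)
Step 3: enter (2,4), '.' pass, move down to (3,4)
Step 4: enter (3,4), '<' forces down->left, move left to (3,3)
Step 5: enter (3,3), '.' pass, move left to (3,2)
Step 6: enter (3,2), '.' pass, move left to (3,1)
Step 7: enter (3,1), '@' teleport (3,1)->(3,7), also enter (3,7), move left to (3,6)
Step 8: enter (3,6), '.' pass, move left to (3,5)
Step 9: enter (3,5), '.' pass, move left to (3,4)
Step 10: enter (3,4), '<' forces left->left, move left to (3,3)
Step 11: at (3,3) dir=left — LOOP DETECTED (seen before)

Answer: loops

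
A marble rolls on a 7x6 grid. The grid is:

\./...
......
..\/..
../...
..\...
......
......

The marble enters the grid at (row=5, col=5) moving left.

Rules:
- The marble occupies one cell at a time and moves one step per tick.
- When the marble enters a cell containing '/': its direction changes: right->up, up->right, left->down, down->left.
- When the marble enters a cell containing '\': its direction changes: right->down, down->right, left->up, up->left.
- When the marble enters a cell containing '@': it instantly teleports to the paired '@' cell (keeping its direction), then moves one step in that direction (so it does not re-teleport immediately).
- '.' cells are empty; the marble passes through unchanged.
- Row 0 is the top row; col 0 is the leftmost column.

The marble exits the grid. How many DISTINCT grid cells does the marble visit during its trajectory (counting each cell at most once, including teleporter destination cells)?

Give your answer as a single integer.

Answer: 6

Derivation:
Step 1: enter (5,5), '.' pass, move left to (5,4)
Step 2: enter (5,4), '.' pass, move left to (5,3)
Step 3: enter (5,3), '.' pass, move left to (5,2)
Step 4: enter (5,2), '.' pass, move left to (5,1)
Step 5: enter (5,1), '.' pass, move left to (5,0)
Step 6: enter (5,0), '.' pass, move left to (5,-1)
Step 7: at (5,-1) — EXIT via left edge, pos 5
Distinct cells visited: 6 (path length 6)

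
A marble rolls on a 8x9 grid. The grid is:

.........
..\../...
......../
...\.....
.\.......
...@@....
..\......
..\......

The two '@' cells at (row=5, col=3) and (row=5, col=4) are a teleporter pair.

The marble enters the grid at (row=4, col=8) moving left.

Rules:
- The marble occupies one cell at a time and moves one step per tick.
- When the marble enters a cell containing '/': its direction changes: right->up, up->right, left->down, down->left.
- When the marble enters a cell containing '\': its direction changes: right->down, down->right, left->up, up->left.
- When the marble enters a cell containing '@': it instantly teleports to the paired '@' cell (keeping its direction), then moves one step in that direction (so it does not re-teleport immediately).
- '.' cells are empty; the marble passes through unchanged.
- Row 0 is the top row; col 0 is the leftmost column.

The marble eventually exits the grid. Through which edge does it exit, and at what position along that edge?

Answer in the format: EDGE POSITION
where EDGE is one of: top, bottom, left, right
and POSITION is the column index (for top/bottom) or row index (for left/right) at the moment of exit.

Answer: top 1

Derivation:
Step 1: enter (4,8), '.' pass, move left to (4,7)
Step 2: enter (4,7), '.' pass, move left to (4,6)
Step 3: enter (4,6), '.' pass, move left to (4,5)
Step 4: enter (4,5), '.' pass, move left to (4,4)
Step 5: enter (4,4), '.' pass, move left to (4,3)
Step 6: enter (4,3), '.' pass, move left to (4,2)
Step 7: enter (4,2), '.' pass, move left to (4,1)
Step 8: enter (4,1), '\' deflects left->up, move up to (3,1)
Step 9: enter (3,1), '.' pass, move up to (2,1)
Step 10: enter (2,1), '.' pass, move up to (1,1)
Step 11: enter (1,1), '.' pass, move up to (0,1)
Step 12: enter (0,1), '.' pass, move up to (-1,1)
Step 13: at (-1,1) — EXIT via top edge, pos 1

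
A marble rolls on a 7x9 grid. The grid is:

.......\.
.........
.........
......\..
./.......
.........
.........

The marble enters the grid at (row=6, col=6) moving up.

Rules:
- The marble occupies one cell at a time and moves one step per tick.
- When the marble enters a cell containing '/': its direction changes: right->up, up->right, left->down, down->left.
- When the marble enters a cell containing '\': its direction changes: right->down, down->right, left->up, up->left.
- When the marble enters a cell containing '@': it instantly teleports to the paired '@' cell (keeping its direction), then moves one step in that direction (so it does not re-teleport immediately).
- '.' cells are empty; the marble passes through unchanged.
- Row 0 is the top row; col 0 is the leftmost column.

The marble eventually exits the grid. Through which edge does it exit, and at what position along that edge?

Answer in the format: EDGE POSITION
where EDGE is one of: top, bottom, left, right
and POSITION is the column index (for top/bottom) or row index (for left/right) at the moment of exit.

Answer: left 3

Derivation:
Step 1: enter (6,6), '.' pass, move up to (5,6)
Step 2: enter (5,6), '.' pass, move up to (4,6)
Step 3: enter (4,6), '.' pass, move up to (3,6)
Step 4: enter (3,6), '\' deflects up->left, move left to (3,5)
Step 5: enter (3,5), '.' pass, move left to (3,4)
Step 6: enter (3,4), '.' pass, move left to (3,3)
Step 7: enter (3,3), '.' pass, move left to (3,2)
Step 8: enter (3,2), '.' pass, move left to (3,1)
Step 9: enter (3,1), '.' pass, move left to (3,0)
Step 10: enter (3,0), '.' pass, move left to (3,-1)
Step 11: at (3,-1) — EXIT via left edge, pos 3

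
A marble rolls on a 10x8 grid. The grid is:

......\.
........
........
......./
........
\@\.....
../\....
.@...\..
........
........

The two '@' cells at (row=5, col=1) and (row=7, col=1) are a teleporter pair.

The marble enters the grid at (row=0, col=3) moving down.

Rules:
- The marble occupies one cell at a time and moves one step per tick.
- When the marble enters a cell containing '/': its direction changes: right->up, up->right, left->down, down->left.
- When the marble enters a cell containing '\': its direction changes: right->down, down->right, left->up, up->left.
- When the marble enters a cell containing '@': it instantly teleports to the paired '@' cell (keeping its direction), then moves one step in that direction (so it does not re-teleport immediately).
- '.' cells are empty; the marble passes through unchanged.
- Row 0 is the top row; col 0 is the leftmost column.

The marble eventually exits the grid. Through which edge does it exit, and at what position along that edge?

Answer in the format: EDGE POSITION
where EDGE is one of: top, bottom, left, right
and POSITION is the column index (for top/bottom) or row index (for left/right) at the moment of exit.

Answer: right 6

Derivation:
Step 1: enter (0,3), '.' pass, move down to (1,3)
Step 2: enter (1,3), '.' pass, move down to (2,3)
Step 3: enter (2,3), '.' pass, move down to (3,3)
Step 4: enter (3,3), '.' pass, move down to (4,3)
Step 5: enter (4,3), '.' pass, move down to (5,3)
Step 6: enter (5,3), '.' pass, move down to (6,3)
Step 7: enter (6,3), '\' deflects down->right, move right to (6,4)
Step 8: enter (6,4), '.' pass, move right to (6,5)
Step 9: enter (6,5), '.' pass, move right to (6,6)
Step 10: enter (6,6), '.' pass, move right to (6,7)
Step 11: enter (6,7), '.' pass, move right to (6,8)
Step 12: at (6,8) — EXIT via right edge, pos 6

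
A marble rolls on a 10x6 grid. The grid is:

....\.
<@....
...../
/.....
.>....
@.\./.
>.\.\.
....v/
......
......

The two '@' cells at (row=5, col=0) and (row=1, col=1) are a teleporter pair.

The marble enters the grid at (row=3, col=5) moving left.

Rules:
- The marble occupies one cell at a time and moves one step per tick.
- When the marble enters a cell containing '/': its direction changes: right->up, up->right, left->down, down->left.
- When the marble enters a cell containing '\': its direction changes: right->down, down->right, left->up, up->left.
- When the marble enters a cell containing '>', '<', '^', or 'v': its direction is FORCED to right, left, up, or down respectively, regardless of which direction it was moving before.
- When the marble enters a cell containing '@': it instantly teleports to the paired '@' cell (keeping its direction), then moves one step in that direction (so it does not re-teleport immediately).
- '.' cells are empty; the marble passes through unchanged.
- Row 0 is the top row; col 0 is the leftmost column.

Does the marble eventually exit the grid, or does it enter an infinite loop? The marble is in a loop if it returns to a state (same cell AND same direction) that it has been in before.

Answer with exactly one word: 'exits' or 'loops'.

Answer: exits

Derivation:
Step 1: enter (3,5), '.' pass, move left to (3,4)
Step 2: enter (3,4), '.' pass, move left to (3,3)
Step 3: enter (3,3), '.' pass, move left to (3,2)
Step 4: enter (3,2), '.' pass, move left to (3,1)
Step 5: enter (3,1), '.' pass, move left to (3,0)
Step 6: enter (3,0), '/' deflects left->down, move down to (4,0)
Step 7: enter (4,0), '.' pass, move down to (5,0)
Step 8: enter (5,0), '@' teleport (5,0)->(1,1), also enter (1,1), move down to (2,1)
Step 9: enter (2,1), '.' pass, move down to (3,1)
Step 10: enter (3,1), '.' pass, move down to (4,1)
Step 11: enter (4,1), '>' forces down->right, move right to (4,2)
Step 12: enter (4,2), '.' pass, move right to (4,3)
Step 13: enter (4,3), '.' pass, move right to (4,4)
Step 14: enter (4,4), '.' pass, move right to (4,5)
Step 15: enter (4,5), '.' pass, move right to (4,6)
Step 16: at (4,6) — EXIT via right edge, pos 4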